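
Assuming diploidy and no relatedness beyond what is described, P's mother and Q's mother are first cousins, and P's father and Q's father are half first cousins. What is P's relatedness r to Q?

0.046875

Independent pedigree routes through distinct common ancestors add.
P and Q are related in two ways: second cousins through their mothers (r = 1/32) and half second cousins through their fathers (r = 1/64).
r = 1/32 + 1/64 = 3/64 = 0.046875.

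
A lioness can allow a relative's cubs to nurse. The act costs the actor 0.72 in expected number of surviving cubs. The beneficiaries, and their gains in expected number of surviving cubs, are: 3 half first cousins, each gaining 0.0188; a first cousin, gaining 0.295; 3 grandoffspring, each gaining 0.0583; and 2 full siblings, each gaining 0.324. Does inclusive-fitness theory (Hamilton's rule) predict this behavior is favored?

No

Hamilton's rule: the trait is favored when the sum of r·B over every recipient exceeds the actor's cost C.
r to a half first cousin = 1/16 (half first cousins share one grandparent — one path of length 4: r = (1/2)^4 = 1/16).
r to a first cousin = 0.125 (first cousins share one grandparent pair — two paths of length 4: r = 2·(1/2)^4 = 1/8).
r to a grandoffspring = 1/4 (two parent–offspring links: r = (1/2)^2 = 1/4).
r to a full sibling = 0.5 (full sibs share both parents — two paths of length 2: r = 2·(1/2)^2 = 1/2).
Summing one r·B term per recipient: 3·0.0625·0.0188 + 1·0.125·0.295 + 3·0.25·0.0583 + 2·0.5·0.324 = 0.408125.
0.408125 < 0.72: the indirect benefit is less than the cost.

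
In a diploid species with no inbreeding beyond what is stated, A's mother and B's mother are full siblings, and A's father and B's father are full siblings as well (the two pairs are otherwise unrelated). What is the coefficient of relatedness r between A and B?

0.25

Relatedness sums over independent paths through distinct common ancestors.
A and B are related in two ways: first cousins through their mothers (r = 1/8) and first cousins through their fathers (r = 1/8) — i.e. double first cousins.
r = 1/8 + 1/8 = 1/4 = 0.25.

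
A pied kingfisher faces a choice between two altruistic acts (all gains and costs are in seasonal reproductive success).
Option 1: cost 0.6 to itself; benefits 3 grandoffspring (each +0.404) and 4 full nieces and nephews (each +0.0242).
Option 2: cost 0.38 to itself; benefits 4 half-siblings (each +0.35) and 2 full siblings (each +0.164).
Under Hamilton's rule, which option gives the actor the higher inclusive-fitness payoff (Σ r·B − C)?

Option 1: r to a grandoffspring = 0.25.
Option 1: r to a full niece or nephew = 0.25.
Option 1: Σ r·B − C = (3·0.25·0.404 + 4·0.25·0.0242) − 0.6 = -0.2728.
Option 2: r to a half-sibling = 0.25.
Option 2: r to a full sibling = 0.5.
Option 2: Σ r·B − C = (4·0.25·0.35 + 2·0.5·0.164) − 0.38 = 0.134.
Option 2 has the higher net inclusive-fitness payoff.

Option 2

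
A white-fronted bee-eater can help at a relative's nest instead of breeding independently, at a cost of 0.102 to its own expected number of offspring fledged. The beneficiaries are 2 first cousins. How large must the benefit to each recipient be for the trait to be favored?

r to a first cousin = 0.125 (first cousins share one grandparent pair — two paths of length 4: r = 2·(1/2)^4 = 1/8).
Hamilton's rule with n recipients of equal r: n·r·B > C, so B > C/(n·r) = 0.102/(2·0.125) = 0.408.

0.408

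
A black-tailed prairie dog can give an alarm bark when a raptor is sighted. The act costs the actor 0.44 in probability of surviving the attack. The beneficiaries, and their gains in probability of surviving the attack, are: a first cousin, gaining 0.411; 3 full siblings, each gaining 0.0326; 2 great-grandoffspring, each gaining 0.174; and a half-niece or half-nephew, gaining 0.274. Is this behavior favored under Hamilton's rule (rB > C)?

No

Hamilton's rule: the trait is favored when the sum of r·B over every recipient exceeds the actor's cost C.
r to a first cousin = 0.125 (first cousins share one grandparent pair — two paths of length 4: r = 2·(1/2)^4 = 1/8).
r to a full sibling = 1/2 (full sibs share both parents — two paths of length 2: r = 2·(1/2)^2 = 1/2).
r to a great-grandoffspring = 1/8 (three parent–offspring links: r = (1/2)^3 = 1/8).
r to a half-niece or half-nephew = 1/8 (half-aunt/uncle↔niece/nephew: one path of length 3: r = (1/2)^3 = 1/8).
Summing one r·B term per recipient: 1·0.125·0.411 + 3·0.5·0.0326 + 2·0.125·0.174 + 1·0.125·0.274 = 0.178025.
0.178025 < 0.44: the indirect benefit is less than the cost.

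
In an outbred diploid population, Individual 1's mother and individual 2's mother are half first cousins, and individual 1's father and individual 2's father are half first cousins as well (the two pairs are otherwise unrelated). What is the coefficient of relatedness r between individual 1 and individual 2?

0.03125

Independent pedigree routes through distinct common ancestors add.
Individual 1 and individual 2 are related in two ways: half second cousins through their mothers (r = 1/64) and half second cousins through their fathers (r = 1/64).
r = 1/64 + 1/64 = 1/32 = 0.03125.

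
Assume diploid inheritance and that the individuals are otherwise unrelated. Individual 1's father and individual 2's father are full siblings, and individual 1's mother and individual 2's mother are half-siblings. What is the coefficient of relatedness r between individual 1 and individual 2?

With two independent routes of shared ancestry, r is the sum of the two contributions.
Individual 1 and individual 2 are related in two ways: first cousins through their fathers (r = 1/8) and half first cousins through their mothers (r = 1/16).
r = 1/8 + 1/16 = 0.1875.

0.1875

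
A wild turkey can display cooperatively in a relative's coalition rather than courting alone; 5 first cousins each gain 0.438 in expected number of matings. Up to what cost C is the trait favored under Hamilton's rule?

0.27375

r to a first cousin = 1/8 (first cousins share one grandparent pair — two paths of length 4: r = 2·(1/2)^4 = 1/8).
Hamilton's rule: n·r·B > C, so the trait is favored while C < n·r·B = 5·0.125·0.438 = 0.27375.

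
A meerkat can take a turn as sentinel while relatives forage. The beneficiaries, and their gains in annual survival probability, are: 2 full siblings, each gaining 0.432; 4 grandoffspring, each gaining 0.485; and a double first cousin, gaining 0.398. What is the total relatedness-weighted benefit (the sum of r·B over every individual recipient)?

r to a full sibling = 0.5 (full sibs share both parents — two paths of length 2: r = 2·(1/2)^2 = 1/2).
r to a grandoffspring = 1/4 (two parent–offspring links: r = (1/2)^2 = 1/4).
r to a double first cousin = 0.25 (double first cousins share both grandparent pairs — four paths of length 4: r = 4·(1/2)^4 = 1/4).
Summing one r·B term per recipient: 2·0.5·0.432 + 4·0.25·0.485 + 1·0.25·0.398 = 1.0165.

1.0165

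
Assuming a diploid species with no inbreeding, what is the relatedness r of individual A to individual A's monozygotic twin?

1

Each parent–offspring link contributes a factor of 1/2, and independent paths through distinct common ancestors add.
Monozygotic twins share every allele identical by descent: r = 1.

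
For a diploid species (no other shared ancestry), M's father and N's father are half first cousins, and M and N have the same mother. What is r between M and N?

Relatedness sums over independent paths through distinct common ancestors.
M and N are related in two ways: half second cousins through their fathers (r = 1/64) and half-sibs through their shared mother (r = 1/4).
r = 1/64 + 1/4 = 0.265625.

0.265625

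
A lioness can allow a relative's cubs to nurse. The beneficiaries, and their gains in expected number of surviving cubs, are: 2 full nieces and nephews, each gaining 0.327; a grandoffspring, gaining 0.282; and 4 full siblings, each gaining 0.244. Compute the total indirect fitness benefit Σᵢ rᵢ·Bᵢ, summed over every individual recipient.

r to a full niece or nephew = 0.25 (full aunt/uncle↔niece/nephew: two paths of length 3 through the shared grandparent pair: r = 2·(1/2)^3 = 1/4).
r to a grandoffspring = 1/4 (two parent–offspring links: r = (1/2)^2 = 1/4).
r to a full sibling = 1/2 (full sibs share both parents — two paths of length 2: r = 2·(1/2)^2 = 1/2).
Summing one r·B term per recipient: 2·0.25·0.327 + 1·0.25·0.282 + 4·0.5·0.244 = 0.722.

0.722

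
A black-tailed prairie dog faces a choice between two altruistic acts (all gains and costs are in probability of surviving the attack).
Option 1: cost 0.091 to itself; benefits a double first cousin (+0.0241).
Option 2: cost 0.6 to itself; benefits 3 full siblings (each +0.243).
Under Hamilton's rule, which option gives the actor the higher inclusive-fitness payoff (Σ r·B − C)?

Option 1: r to a double first cousin = 0.25.
Option 1: Σ r·B − C = (1·0.25·0.0241) − 0.091 = -0.084975.
Option 2: r to a full sibling = 0.5.
Option 2: Σ r·B − C = (3·0.5·0.243) − 0.6 = -0.2355.
Option 1 has the higher net inclusive-fitness payoff.

Option 1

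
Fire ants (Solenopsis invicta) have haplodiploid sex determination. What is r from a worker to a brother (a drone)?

0.25

Her haploid brother carries none of their father's genes and a random half of their mother's genome; that half matches the maternal half of her own genome with probability 1/2: r = 1/2 · 1/2 = 1/4.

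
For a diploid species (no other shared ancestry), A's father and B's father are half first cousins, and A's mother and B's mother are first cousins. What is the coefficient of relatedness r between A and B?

0.046875

Relatedness sums over independent paths through distinct common ancestors.
A and B are related in two ways: half second cousins through their fathers (r = 1/64) and second cousins through their mothers (r = 1/32).
r = 1/64 + 1/32 = 3/64 = 0.046875.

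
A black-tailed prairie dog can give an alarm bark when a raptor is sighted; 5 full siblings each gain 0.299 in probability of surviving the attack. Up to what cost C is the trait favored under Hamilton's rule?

0.7475

r to a full sibling = 0.5 (full sibs share both parents — two paths of length 2: r = 2·(1/2)^2 = 1/2).
Hamilton's rule: n·r·B > C, so the trait is favored while C < n·r·B = 5·0.5·0.299 = 0.7475.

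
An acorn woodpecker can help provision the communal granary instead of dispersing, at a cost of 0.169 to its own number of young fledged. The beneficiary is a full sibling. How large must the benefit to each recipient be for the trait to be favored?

0.338

r to a full sibling = 1/2 (full sibs share both parents — two paths of length 2: r = 2·(1/2)^2 = 1/2).
Hamilton's rule with n recipients of equal r: n·r·B > C, so B > C/(n·r) = 0.169/(1·0.5) = 0.338.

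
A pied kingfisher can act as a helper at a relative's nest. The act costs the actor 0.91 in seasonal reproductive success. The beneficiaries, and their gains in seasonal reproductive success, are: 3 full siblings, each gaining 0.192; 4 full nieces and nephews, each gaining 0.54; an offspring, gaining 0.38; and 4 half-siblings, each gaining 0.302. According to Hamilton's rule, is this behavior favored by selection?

Hamilton's rule: the trait is favored when the sum of r·B over every recipient exceeds the actor's cost C.
r to a full sibling = 1/2 (full sibs share both parents — two paths of length 2: r = 2·(1/2)^2 = 1/2).
r to a full niece or nephew = 0.25 (full aunt/uncle↔niece/nephew: two paths of length 3 through the shared grandparent pair: r = 2·(1/2)^3 = 1/4).
r to an offspring = 1/2 (one parent–offspring link: r = (1/2)^1 = 1/2).
r to a half-sibling = 1/4 (half-sibs share one parent — one path of length 2: r = (1/2)^2 = 1/4).
Summing one r·B term per recipient: 3·0.5·0.192 + 4·0.25·0.54 + 1·0.5·0.38 + 4·0.25·0.302 = 1.32.
1.32 > 0.91: the indirect benefit exceeds the cost.

Yes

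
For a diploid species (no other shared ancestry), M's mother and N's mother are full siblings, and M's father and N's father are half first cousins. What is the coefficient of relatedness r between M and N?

Independent pedigree routes through distinct common ancestors add.
M and N are related in two ways: first cousins through their mothers (r = 1/8) and half second cousins through their fathers (r = 1/64).
r = 1/8 + 1/64 = 9/64 = 0.140625.

0.140625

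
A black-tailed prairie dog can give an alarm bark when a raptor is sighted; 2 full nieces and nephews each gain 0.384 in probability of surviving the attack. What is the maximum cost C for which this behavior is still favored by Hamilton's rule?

0.192

r to a full niece or nephew = 0.25 (full aunt/uncle↔niece/nephew: two paths of length 3 through the shared grandparent pair: r = 2·(1/2)^3 = 1/4).
Hamilton's rule: n·r·B > C, so the trait is favored while C < n·r·B = 2·0.25·0.384 = 0.192.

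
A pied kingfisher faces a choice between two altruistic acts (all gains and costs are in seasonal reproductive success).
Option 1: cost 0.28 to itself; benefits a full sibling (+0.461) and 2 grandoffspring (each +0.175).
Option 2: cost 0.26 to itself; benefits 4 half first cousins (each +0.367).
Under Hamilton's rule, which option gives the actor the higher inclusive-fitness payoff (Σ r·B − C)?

Option 1

Option 1: r to a full sibling = 0.5.
Option 1: r to a grandoffspring = 0.25.
Option 1: Σ r·B − C = (1·0.5·0.461 + 2·0.25·0.175) − 0.28 = 0.038.
Option 2: r to a half first cousin = 0.0625.
Option 2: Σ r·B − C = (4·0.0625·0.367) − 0.26 = -0.16825.
Option 1 has the higher net inclusive-fitness payoff.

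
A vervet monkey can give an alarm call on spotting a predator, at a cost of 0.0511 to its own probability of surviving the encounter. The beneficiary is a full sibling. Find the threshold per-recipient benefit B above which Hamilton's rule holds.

0.1022

r to a full sibling = 0.5 (full sibs share both parents — two paths of length 2: r = 2·(1/2)^2 = 1/2).
Hamilton's rule with n recipients of equal r: n·r·B > C, so B > C/(n·r) = 0.0511/(1·0.5) = 0.1022.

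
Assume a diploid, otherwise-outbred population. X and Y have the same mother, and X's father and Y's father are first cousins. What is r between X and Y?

0.28125

With two independent routes of shared ancestry, r is the sum of the two contributions.
X and Y are related in two ways: half-sibs through their shared mother (r = 1/4) and second cousins through their fathers (r = 1/32).
r = 1/4 + 1/32 = 0.28125.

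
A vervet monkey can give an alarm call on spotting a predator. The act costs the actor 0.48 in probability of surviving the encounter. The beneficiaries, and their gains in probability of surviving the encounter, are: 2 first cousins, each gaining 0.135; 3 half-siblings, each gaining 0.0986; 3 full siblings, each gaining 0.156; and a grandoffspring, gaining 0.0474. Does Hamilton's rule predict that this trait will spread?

Hamilton's rule: the trait is favored when the sum of r·B over every recipient exceeds the actor's cost C.
r to a first cousin = 1/8 (first cousins share one grandparent pair — two paths of length 4: r = 2·(1/2)^4 = 1/8).
r to a half-sibling = 0.25 (half-sibs share one parent — one path of length 2: r = (1/2)^2 = 1/4).
r to a full sibling = 1/2 (full sibs share both parents — two paths of length 2: r = 2·(1/2)^2 = 1/2).
r to a grandoffspring = 0.25 (two parent–offspring links: r = (1/2)^2 = 1/4).
Summing one r·B term per recipient: 2·0.125·0.135 + 3·0.25·0.0986 + 3·0.5·0.156 + 1·0.25·0.0474 = 0.35355.
0.35355 < 0.48: the indirect benefit is less than the cost.

No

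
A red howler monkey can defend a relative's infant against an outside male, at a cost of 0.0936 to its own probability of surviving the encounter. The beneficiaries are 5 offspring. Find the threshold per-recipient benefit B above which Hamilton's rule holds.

r to an offspring = 0.5 (one parent–offspring link: r = (1/2)^1 = 1/2).
Hamilton's rule with n recipients of equal r: n·r·B > C, so B > C/(n·r) = 0.0936/(5·0.5) = 0.0374.

0.0374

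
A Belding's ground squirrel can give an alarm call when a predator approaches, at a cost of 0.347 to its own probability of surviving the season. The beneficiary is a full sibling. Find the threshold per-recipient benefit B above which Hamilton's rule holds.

0.694

r to a full sibling = 1/2 (full sibs share both parents — two paths of length 2: r = 2·(1/2)^2 = 1/2).
Hamilton's rule with n recipients of equal r: n·r·B > C, so B > C/(n·r) = 0.347/(1·0.5) = 0.694.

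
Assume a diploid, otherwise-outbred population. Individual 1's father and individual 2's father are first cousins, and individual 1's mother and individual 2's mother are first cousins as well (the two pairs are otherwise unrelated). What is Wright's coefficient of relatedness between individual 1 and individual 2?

0.0625

Independent pedigree routes through distinct common ancestors add.
Individual 1 and individual 2 are related in two ways: second cousins through their fathers (r = 1/32) and second cousins through their mothers (r = 1/32).
r = 1/32 + 1/32 = 0.0625.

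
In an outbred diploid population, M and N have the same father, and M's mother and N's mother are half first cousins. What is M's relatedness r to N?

0.265625

Wright's path rule: contributions from independent ancestry routes add.
M and N are related in two ways: half-sibs through their shared father (r = 1/4) and half second cousins through their mothers (r = 1/64).
r = 1/4 + 1/64 = 0.265625.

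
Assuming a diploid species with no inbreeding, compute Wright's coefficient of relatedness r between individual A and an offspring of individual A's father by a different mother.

Each parent–offspring link contributes a factor of 1/2, and independent paths through distinct common ancestors add.
Half-sibs share one parent — one path of length 2: r = (1/2)^2 = 1/4.

0.25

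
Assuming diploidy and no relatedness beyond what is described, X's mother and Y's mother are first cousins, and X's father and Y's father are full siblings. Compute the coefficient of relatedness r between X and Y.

0.15625

With two independent routes of shared ancestry, r is the sum of the two contributions.
X and Y are related in two ways: second cousins through their mothers (r = 1/32) and first cousins through their fathers (r = 1/8).
r = 1/32 + 1/8 = 5/32 = 0.15625.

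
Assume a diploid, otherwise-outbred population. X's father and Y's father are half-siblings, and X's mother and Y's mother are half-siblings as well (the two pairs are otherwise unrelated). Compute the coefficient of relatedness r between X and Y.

Relatedness sums over independent paths through distinct common ancestors.
X and Y are related in two ways: half first cousins through their fathers (r = 1/16) and half first cousins through their mothers (r = 1/16).
r = 1/16 + 1/16 = 1/8 = 0.125.

0.125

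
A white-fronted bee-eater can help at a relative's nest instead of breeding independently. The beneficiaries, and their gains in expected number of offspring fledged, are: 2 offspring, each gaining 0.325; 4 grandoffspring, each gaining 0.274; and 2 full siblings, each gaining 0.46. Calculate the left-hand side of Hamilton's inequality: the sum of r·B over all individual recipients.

r to an offspring = 0.5 (one parent–offspring link: r = (1/2)^1 = 1/2).
r to a grandoffspring = 1/4 (two parent–offspring links: r = (1/2)^2 = 1/4).
r to a full sibling = 0.5 (full sibs share both parents — two paths of length 2: r = 2·(1/2)^2 = 1/2).
Summing one r·B term per recipient: 2·0.5·0.325 + 4·0.25·0.274 + 2·0.5·0.46 = 1.059.

1.059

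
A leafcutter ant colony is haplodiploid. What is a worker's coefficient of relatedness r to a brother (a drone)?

0.25

Her haploid brother carries none of their father's genes and a random half of their mother's genome; that half matches the maternal half of her own genome with probability 1/2: r = 1/2 · 1/2 = 1/4.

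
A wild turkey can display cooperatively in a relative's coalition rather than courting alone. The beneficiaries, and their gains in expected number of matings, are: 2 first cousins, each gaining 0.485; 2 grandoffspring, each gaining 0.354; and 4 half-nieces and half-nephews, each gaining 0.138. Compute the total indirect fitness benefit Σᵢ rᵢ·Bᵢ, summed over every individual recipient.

r to a first cousin = 0.125 (first cousins share one grandparent pair — two paths of length 4: r = 2·(1/2)^4 = 1/8).
r to a grandoffspring = 0.25 (two parent–offspring links: r = (1/2)^2 = 1/4).
r to a half-niece or half-nephew = 0.125 (half-aunt/uncle↔niece/nephew: one path of length 3: r = (1/2)^3 = 1/8).
Summing one r·B term per recipient: 2·0.125·0.485 + 2·0.25·0.354 + 4·0.125·0.138 = 0.36725.

0.36725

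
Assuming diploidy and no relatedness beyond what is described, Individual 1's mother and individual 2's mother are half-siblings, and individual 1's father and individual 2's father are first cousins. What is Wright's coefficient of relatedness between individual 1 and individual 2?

Relatedness sums over independent paths through distinct common ancestors.
Individual 1 and individual 2 are related in two ways: half first cousins through their mothers (r = 1/16) and second cousins through their fathers (r = 1/32).
r = 1/16 + 1/32 = 3/32 = 0.09375.

0.09375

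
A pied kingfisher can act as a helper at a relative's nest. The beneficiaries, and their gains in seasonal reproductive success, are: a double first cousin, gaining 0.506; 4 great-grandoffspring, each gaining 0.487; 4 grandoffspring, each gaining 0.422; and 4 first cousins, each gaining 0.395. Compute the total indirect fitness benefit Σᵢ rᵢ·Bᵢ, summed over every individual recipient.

0.9895

r to a double first cousin = 0.25 (double first cousins share both grandparent pairs — four paths of length 4: r = 4·(1/2)^4 = 1/4).
r to a great-grandoffspring = 1/8 (three parent–offspring links: r = (1/2)^3 = 1/8).
r to a grandoffspring = 1/4 (two parent–offspring links: r = (1/2)^2 = 1/4).
r to a first cousin = 1/8 (first cousins share one grandparent pair — two paths of length 4: r = 2·(1/2)^4 = 1/8).
Summing one r·B term per recipient: 1·0.25·0.506 + 4·0.125·0.487 + 4·0.25·0.422 + 4·0.125·0.395 = 0.9895.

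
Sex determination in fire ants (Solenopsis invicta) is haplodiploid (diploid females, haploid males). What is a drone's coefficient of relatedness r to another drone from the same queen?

Haploid brothers each carry a random half of the queen's diploid genome, so on average they share half: r = 1/2.

0.5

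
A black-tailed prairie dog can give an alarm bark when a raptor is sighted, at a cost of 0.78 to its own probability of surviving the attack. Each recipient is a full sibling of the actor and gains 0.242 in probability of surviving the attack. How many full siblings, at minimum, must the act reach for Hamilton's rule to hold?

r to a full sibling = 1/2 (full sibs share both parents — two paths of length 2: r = 2·(1/2)^2 = 1/2).
Hamilton's rule: n·r·B > C  ⇒  n > C/(r·B) = 0.78/(0.5·0.242) = 6.446.
The smallest integer exceeding 6.446 is 7.

7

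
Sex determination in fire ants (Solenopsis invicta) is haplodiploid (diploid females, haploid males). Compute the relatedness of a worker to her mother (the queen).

One meiotic link between diploid queen and diploid daughter: r = 1/2.

0.5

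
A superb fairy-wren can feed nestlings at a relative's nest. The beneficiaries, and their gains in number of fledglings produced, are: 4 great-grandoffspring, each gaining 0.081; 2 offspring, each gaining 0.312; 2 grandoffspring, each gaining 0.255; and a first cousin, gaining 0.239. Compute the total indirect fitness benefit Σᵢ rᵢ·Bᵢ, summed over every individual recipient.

r to a great-grandoffspring = 1/8 (three parent–offspring links: r = (1/2)^3 = 1/8).
r to an offspring = 0.5 (one parent–offspring link: r = (1/2)^1 = 1/2).
r to a grandoffspring = 0.25 (two parent–offspring links: r = (1/2)^2 = 1/4).
r to a first cousin = 1/8 (first cousins share one grandparent pair — two paths of length 4: r = 2·(1/2)^4 = 1/8).
Summing one r·B term per recipient: 4·0.125·0.081 + 2·0.5·0.312 + 2·0.25·0.255 + 1·0.125·0.239 = 0.509875.

0.509875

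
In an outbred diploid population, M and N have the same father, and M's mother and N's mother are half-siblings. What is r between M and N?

0.3125

Wright's path rule: contributions from independent ancestry routes add.
M and N are related in two ways: half-sibs through their shared father (r = 1/4) and half first cousins through their mothers (r = 1/16).
r = 1/4 + 1/16 = 5/16 = 0.3125.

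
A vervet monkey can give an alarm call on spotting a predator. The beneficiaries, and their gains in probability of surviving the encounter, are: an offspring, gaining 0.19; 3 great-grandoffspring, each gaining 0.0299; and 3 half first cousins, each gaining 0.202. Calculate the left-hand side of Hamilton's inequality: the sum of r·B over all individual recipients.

r to an offspring = 1/2 (one parent–offspring link: r = (1/2)^1 = 1/2).
r to a great-grandoffspring = 0.125 (three parent–offspring links: r = (1/2)^3 = 1/8).
r to a half first cousin = 0.0625 (half first cousins share one grandparent — one path of length 4: r = (1/2)^4 = 1/16).
Summing one r·B term per recipient: 1·0.5·0.19 + 3·0.125·0.0299 + 3·0.0625·0.202 = 0.1440875.

0.1440875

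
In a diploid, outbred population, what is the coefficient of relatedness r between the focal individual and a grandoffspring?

Two parent–offspring links: r = (1/2)^2 = 1/4.

0.25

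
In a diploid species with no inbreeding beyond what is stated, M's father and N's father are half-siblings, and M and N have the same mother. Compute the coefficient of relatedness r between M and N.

Relatedness sums over independent paths through distinct common ancestors.
M and N are related in two ways: half first cousins through their fathers (r = 1/16) and half-sibs through their shared mother (r = 1/4).
r = 1/16 + 1/4 = 0.3125.

0.3125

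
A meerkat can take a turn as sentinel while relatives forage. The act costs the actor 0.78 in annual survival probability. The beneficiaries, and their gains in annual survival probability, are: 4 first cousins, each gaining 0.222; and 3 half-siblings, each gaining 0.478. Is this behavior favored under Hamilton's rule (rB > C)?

No

Hamilton's rule: the trait is favored when the sum of r·B over every recipient exceeds the actor's cost C.
r to a first cousin = 0.125 (first cousins share one grandparent pair — two paths of length 4: r = 2·(1/2)^4 = 1/8).
r to a half-sibling = 1/4 (half-sibs share one parent — one path of length 2: r = (1/2)^2 = 1/4).
Summing one r·B term per recipient: 4·0.125·0.222 + 3·0.25·0.478 = 0.4695.
0.4695 < 0.78: the indirect benefit is less than the cost.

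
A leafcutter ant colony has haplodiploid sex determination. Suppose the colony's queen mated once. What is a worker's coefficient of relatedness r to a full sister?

0.75

Haplodiploid full sisters inherit their father's entire haploid genome identically (contributing 1/2) and on average half of their mother's contribution (1/2 · 1/2 = 1/4); r = 1/2 + 1/4 = 3/4.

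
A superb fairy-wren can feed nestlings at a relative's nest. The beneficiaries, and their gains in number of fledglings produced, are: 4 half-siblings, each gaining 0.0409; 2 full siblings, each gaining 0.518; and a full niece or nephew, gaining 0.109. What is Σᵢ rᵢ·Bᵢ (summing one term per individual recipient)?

r to a half-sibling = 1/4 (half-sibs share one parent — one path of length 2: r = (1/2)^2 = 1/4).
r to a full sibling = 0.5 (full sibs share both parents — two paths of length 2: r = 2·(1/2)^2 = 1/2).
r to a full niece or nephew = 1/4 (full aunt/uncle↔niece/nephew: two paths of length 3 through the shared grandparent pair: r = 2·(1/2)^3 = 1/4).
Summing one r·B term per recipient: 4·0.25·0.0409 + 2·0.5·0.518 + 1·0.25·0.109 = 0.58615.

0.58615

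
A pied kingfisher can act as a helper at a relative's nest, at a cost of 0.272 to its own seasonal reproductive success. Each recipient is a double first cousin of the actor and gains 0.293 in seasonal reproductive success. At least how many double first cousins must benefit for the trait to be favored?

r to a double first cousin = 0.25 (double first cousins share both grandparent pairs — four paths of length 4: r = 4·(1/2)^4 = 1/4).
Hamilton's rule: n·r·B > C  ⇒  n > C/(r·B) = 0.272/(0.25·0.293) = 3.713.
The smallest integer exceeding 3.713 is 4.

4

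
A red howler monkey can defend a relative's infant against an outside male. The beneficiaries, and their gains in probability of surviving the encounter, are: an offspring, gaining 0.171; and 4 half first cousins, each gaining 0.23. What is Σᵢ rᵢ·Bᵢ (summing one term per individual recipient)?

r to an offspring = 0.5 (one parent–offspring link: r = (1/2)^1 = 1/2).
r to a half first cousin = 1/16 (half first cousins share one grandparent — one path of length 4: r = (1/2)^4 = 1/16).
Summing one r·B term per recipient: 1·0.5·0.171 + 4·0.0625·0.23 = 0.143.

0.143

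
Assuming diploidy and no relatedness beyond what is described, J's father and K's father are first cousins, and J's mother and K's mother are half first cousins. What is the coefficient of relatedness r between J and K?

0.046875

Independent pedigree routes through distinct common ancestors add.
J and K are related in two ways: second cousins through their fathers (r = 1/32) and half second cousins through their mothers (r = 1/64).
r = 1/32 + 1/64 = 3/64 = 0.046875.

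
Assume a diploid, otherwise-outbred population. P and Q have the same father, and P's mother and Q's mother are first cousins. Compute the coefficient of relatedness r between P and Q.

0.28125

Relatedness sums over independent paths through distinct common ancestors.
P and Q are related in two ways: half-sibs through their shared father (r = 1/4) and second cousins through their mothers (r = 1/32).
r = 1/4 + 1/32 = 0.28125.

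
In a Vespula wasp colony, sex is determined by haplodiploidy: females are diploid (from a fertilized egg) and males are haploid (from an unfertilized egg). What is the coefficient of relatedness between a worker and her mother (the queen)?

One meiotic link between diploid queen and diploid daughter: r = 1/2.

0.5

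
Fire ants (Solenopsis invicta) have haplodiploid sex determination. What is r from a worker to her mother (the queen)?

One meiotic link between diploid queen and diploid daughter: r = 1/2.

0.5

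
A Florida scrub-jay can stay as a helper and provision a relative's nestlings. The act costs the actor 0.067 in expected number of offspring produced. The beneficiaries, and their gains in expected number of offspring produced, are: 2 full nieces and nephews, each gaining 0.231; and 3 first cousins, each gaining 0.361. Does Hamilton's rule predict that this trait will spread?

Yes

Hamilton's rule: the trait is favored when the sum of r·B over every recipient exceeds the actor's cost C.
r to a full niece or nephew = 1/4 (full aunt/uncle↔niece/nephew: two paths of length 3 through the shared grandparent pair: r = 2·(1/2)^3 = 1/4).
r to a first cousin = 1/8 (first cousins share one grandparent pair — two paths of length 4: r = 2·(1/2)^4 = 1/8).
Summing one r·B term per recipient: 2·0.25·0.231 + 3·0.125·0.361 = 0.250875.
0.250875 > 0.067: the indirect benefit exceeds the cost.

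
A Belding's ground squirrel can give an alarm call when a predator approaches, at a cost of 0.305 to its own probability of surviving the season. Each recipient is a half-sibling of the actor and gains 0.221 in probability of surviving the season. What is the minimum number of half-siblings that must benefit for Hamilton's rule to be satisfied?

r to a half-sibling = 1/4 (half-sibs share one parent — one path of length 2: r = (1/2)^2 = 1/4).
Hamilton's rule: n·r·B > C  ⇒  n > C/(r·B) = 0.305/(0.25·0.221) = 5.52.
The smallest integer exceeding 5.52 is 6.

6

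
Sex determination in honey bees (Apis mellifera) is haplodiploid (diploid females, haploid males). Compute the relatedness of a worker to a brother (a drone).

Her haploid brother carries none of their father's genes and a random half of their mother's genome; that half matches the maternal half of her own genome with probability 1/2: r = 1/2 · 1/2 = 1/4.

0.25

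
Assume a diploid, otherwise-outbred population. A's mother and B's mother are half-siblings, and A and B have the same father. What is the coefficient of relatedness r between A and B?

0.3125

With two independent routes of shared ancestry, r is the sum of the two contributions.
A and B are related in two ways: half first cousins through their mothers (r = 1/16) and half-sibs through their shared father (r = 1/4).
r = 1/16 + 1/4 = 5/16 = 0.3125.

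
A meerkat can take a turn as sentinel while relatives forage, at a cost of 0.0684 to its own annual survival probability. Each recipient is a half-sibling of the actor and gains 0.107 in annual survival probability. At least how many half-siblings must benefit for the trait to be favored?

r to a half-sibling = 1/4 (half-sibs share one parent — one path of length 2: r = (1/2)^2 = 1/4).
Hamilton's rule: n·r·B > C  ⇒  n > C/(r·B) = 0.0684/(0.25·0.107) = 2.557.
The smallest integer exceeding 2.557 is 3.

3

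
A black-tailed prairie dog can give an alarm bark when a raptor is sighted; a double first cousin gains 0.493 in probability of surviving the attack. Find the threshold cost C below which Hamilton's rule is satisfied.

0.12325

r to a double first cousin = 0.25 (double first cousins share both grandparent pairs — four paths of length 4: r = 4·(1/2)^4 = 1/4).
Hamilton's rule: n·r·B > C, so the trait is favored while C < n·r·B = 1·0.25·0.493 = 0.12325.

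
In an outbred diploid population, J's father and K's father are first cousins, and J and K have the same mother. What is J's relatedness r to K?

0.28125

Relatedness sums over independent paths through distinct common ancestors.
J and K are related in two ways: second cousins through their fathers (r = 1/32) and half-sibs through their shared mother (r = 1/4).
r = 1/32 + 1/4 = 9/32 = 0.28125.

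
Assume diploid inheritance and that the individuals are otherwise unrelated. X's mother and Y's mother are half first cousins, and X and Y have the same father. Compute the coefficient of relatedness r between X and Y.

0.265625

Relatedness sums over independent paths through distinct common ancestors.
X and Y are related in two ways: half second cousins through their mothers (r = 1/64) and half-sibs through their shared father (r = 1/4).
r = 1/64 + 1/4 = 17/64 = 0.265625.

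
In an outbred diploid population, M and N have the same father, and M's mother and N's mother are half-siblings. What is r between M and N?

0.3125

Wright's path rule: contributions from independent ancestry routes add.
M and N are related in two ways: half-sibs through their shared father (r = 1/4) and half first cousins through their mothers (r = 1/16).
r = 1/4 + 1/16 = 5/16 = 0.3125.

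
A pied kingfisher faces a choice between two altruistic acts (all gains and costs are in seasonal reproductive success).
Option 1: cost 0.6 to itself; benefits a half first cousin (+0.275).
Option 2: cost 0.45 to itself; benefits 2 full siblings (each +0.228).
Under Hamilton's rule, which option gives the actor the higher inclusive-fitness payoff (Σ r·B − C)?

Option 1: r to a half first cousin = 0.0625.
Option 1: Σ r·B − C = (1·0.0625·0.275) − 0.6 = -0.5828125.
Option 2: r to a full sibling = 0.5.
Option 2: Σ r·B − C = (2·0.5·0.228) − 0.45 = -0.222.
Option 2 has the higher net inclusive-fitness payoff.

Option 2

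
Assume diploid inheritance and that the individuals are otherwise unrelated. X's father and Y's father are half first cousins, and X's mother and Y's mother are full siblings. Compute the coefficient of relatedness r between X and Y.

With two independent routes of shared ancestry, r is the sum of the two contributions.
X and Y are related in two ways: half second cousins through their fathers (r = 1/64) and first cousins through their mothers (r = 1/8).
r = 1/64 + 1/8 = 9/64 = 0.140625.

0.140625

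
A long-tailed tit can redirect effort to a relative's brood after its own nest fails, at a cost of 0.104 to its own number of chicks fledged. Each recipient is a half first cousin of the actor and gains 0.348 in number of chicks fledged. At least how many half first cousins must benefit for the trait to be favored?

5

r to a half first cousin = 1/16 (half first cousins share one grandparent — one path of length 4: r = (1/2)^4 = 1/16).
Hamilton's rule: n·r·B > C  ⇒  n > C/(r·B) = 0.104/(0.0625·0.348) = 4.782.
The smallest integer exceeding 4.782 is 5.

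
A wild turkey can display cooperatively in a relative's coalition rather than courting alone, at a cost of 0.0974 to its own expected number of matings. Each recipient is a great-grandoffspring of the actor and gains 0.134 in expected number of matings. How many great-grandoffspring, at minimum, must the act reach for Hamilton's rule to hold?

r to a great-grandoffspring = 1/8 (three parent–offspring links: r = (1/2)^3 = 1/8).
Hamilton's rule: n·r·B > C  ⇒  n > C/(r·B) = 0.0974/(0.125·0.134) = 5.815.
The smallest integer exceeding 5.815 is 6.

6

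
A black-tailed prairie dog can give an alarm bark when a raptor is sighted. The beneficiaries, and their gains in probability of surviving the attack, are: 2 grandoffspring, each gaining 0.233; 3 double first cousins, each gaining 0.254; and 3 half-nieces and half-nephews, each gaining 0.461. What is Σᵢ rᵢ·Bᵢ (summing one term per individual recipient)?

r to a grandoffspring = 1/4 (two parent–offspring links: r = (1/2)^2 = 1/4).
r to a double first cousin = 0.25 (double first cousins share both grandparent pairs — four paths of length 4: r = 4·(1/2)^4 = 1/4).
r to a half-niece or half-nephew = 0.125 (half-aunt/uncle↔niece/nephew: one path of length 3: r = (1/2)^3 = 1/8).
Summing one r·B term per recipient: 2·0.25·0.233 + 3·0.25·0.254 + 3·0.125·0.461 = 0.479875.

0.479875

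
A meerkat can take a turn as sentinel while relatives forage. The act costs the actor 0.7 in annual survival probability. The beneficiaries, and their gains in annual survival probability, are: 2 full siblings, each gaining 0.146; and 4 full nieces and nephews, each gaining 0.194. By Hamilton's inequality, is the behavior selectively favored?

No

Hamilton's rule: the trait is favored when the sum of r·B over every recipient exceeds the actor's cost C.
r to a full sibling = 1/2 (full sibs share both parents — two paths of length 2: r = 2·(1/2)^2 = 1/2).
r to a full niece or nephew = 0.25 (full aunt/uncle↔niece/nephew: two paths of length 3 through the shared grandparent pair: r = 2·(1/2)^3 = 1/4).
Summing one r·B term per recipient: 2·0.5·0.146 + 4·0.25·0.194 = 0.34.
0.34 < 0.7: the indirect benefit is less than the cost.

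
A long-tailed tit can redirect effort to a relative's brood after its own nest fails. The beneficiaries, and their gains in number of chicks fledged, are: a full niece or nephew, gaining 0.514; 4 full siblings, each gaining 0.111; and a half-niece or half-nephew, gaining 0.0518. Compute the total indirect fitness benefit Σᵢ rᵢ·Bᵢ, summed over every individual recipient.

0.356975

r to a full niece or nephew = 0.25 (full aunt/uncle↔niece/nephew: two paths of length 3 through the shared grandparent pair: r = 2·(1/2)^3 = 1/4).
r to a full sibling = 1/2 (full sibs share both parents — two paths of length 2: r = 2·(1/2)^2 = 1/2).
r to a half-niece or half-nephew = 0.125 (half-aunt/uncle↔niece/nephew: one path of length 3: r = (1/2)^3 = 1/8).
Summing one r·B term per recipient: 1·0.25·0.514 + 4·0.5·0.111 + 1·0.125·0.0518 = 0.356975.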